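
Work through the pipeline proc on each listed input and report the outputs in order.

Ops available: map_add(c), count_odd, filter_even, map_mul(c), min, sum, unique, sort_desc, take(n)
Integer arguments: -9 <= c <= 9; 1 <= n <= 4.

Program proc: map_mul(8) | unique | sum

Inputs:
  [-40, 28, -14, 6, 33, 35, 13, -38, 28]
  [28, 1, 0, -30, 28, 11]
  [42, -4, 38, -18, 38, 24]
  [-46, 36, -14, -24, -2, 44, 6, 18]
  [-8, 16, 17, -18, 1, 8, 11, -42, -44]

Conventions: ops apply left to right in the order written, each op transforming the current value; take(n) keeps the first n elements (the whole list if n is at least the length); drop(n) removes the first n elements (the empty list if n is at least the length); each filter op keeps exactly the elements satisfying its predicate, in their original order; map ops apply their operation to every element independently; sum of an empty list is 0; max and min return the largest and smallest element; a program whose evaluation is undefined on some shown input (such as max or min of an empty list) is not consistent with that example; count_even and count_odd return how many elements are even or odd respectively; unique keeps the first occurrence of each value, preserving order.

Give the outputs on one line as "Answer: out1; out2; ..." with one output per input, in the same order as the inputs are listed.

184; 80; 656; 144; -472

Execution, op by op:
  [-40, 28, -14, 6, 33, 35, 13, -38, 28] -> [-320, 224, -112, 48, 264, 280, 104, -304, 224] -> [-320, 224, -112, 48, 264, 280, 104, -304] -> 184
  [28, 1, 0, -30, 28, 11] -> [224, 8, 0, -240, 224, 88] -> [224, 8, 0, -240, 88] -> 80
  [42, -4, 38, -18, 38, 24] -> [336, -32, 304, -144, 304, 192] -> [336, -32, 304, -144, 192] -> 656
  [-46, 36, -14, -24, -2, 44, 6, 18] -> [-368, 288, -112, -192, -16, 352, 48, 144] -> [-368, 288, -112, -192, -16, 352, 48, 144] -> 144
  [-8, 16, 17, -18, 1, 8, 11, -42, -44] -> [-64, 128, 136, -144, 8, 64, 88, -336, -352] -> [-64, 128, 136, -144, 8, 64, 88, -336, -352] -> -472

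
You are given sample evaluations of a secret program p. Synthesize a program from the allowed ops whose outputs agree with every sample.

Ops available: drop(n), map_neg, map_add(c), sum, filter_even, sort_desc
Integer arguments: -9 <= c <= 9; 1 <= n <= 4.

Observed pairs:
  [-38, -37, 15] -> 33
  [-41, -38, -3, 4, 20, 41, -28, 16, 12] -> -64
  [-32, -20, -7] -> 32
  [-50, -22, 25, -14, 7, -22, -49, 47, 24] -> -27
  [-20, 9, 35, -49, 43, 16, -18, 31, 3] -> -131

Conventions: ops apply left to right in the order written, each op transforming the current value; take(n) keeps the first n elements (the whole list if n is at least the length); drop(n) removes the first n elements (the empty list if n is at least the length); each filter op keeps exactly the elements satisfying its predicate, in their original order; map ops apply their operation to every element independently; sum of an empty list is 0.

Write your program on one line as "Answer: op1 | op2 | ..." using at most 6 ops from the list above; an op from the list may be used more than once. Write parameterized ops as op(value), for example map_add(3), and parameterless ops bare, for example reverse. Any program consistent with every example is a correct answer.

sort_desc | map_neg | sort_desc | map_add(-9) | sum

Check, running the answer program on each example:
  [-38, -37, 15] -> [15, -37, -38] -> [-15, 37, 38] -> [38, 37, -15] -> [29, 28, -24] -> 33
  [-41, -38, -3, 4, 20, 41, -28, 16, 12] -> [41, 20, 16, 12, 4, -3, -28, -38, -41] -> [-41, -20, -16, -12, -4, 3, 28, 38, 41] -> [41, 38, 28, 3, -4, -12, -16, -20, -41] -> [32, 29, 19, -6, -13, -21, -25, -29, -50] -> -64
  [-32, -20, -7] -> [-7, -20, -32] -> [7, 20, 32] -> [32, 20, 7] -> [23, 11, -2] -> 32
  [-50, -22, 25, -14, 7, -22, -49, 47, 24] -> [47, 25, 24, 7, -14, -22, -22, -49, -50] -> [-47, -25, -24, -7, 14, 22, 22, 49, 50] -> [50, 49, 22, 22, 14, -7, -24, -25, -47] -> [41, 40, 13, 13, 5, -16, -33, -34, -56] -> -27
  [-20, 9, 35, -49, 43, 16, -18, 31, 3] -> [43, 35, 31, 16, 9, 3, -18, -20, -49] -> [-43, -35, -31, -16, -9, -3, 18, 20, 49] -> [49, 20, 18, -3, -9, -16, -31, -35, -43] -> [40, 11, 9, -12, -18, -25, -40, -44, -52] -> -131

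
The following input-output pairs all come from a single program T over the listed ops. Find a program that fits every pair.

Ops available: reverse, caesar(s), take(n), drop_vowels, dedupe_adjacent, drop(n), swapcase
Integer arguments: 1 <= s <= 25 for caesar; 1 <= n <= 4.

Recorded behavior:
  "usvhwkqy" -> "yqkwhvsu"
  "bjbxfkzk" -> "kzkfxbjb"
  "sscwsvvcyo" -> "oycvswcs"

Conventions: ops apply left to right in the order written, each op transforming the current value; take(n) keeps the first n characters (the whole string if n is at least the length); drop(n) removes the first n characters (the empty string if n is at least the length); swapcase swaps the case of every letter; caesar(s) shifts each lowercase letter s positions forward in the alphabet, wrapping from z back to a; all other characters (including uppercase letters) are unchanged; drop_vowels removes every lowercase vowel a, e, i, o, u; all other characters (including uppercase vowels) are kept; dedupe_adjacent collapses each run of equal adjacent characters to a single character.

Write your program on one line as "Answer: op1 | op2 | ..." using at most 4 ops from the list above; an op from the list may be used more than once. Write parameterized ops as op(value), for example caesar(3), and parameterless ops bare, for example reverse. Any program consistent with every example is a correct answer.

swapcase | dedupe_adjacent | reverse | swapcase

Check, running the answer program on each example:
  "usvhwkqy" -> "USVHWKQY" -> "USVHWKQY" -> "YQKWHVSU" -> "yqkwhvsu"
  "bjbxfkzk" -> "BJBXFKZK" -> "BJBXFKZK" -> "KZKFXBJB" -> "kzkfxbjb"
  "sscwsvvcyo" -> "SSCWSVVCYO" -> "SCWSVCYO" -> "OYCVSWCS" -> "oycvswcs"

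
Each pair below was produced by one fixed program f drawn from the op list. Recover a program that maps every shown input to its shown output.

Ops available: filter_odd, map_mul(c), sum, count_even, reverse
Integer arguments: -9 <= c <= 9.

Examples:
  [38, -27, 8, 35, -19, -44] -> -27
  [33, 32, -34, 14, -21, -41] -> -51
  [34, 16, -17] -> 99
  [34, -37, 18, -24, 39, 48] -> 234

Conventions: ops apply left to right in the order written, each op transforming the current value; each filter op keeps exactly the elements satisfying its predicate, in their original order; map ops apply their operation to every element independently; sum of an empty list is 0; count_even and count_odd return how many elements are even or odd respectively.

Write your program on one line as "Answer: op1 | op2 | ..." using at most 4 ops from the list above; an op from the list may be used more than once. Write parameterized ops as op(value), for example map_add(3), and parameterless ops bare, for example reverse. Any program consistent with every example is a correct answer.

map_mul(3) | reverse | sum

Check, running the answer program on each example:
  [38, -27, 8, 35, -19, -44] -> [114, -81, 24, 105, -57, -132] -> [-132, -57, 105, 24, -81, 114] -> -27
  [33, 32, -34, 14, -21, -41] -> [99, 96, -102, 42, -63, -123] -> [-123, -63, 42, -102, 96, 99] -> -51
  [34, 16, -17] -> [102, 48, -51] -> [-51, 48, 102] -> 99
  [34, -37, 18, -24, 39, 48] -> [102, -111, 54, -72, 117, 144] -> [144, 117, -72, 54, -111, 102] -> 234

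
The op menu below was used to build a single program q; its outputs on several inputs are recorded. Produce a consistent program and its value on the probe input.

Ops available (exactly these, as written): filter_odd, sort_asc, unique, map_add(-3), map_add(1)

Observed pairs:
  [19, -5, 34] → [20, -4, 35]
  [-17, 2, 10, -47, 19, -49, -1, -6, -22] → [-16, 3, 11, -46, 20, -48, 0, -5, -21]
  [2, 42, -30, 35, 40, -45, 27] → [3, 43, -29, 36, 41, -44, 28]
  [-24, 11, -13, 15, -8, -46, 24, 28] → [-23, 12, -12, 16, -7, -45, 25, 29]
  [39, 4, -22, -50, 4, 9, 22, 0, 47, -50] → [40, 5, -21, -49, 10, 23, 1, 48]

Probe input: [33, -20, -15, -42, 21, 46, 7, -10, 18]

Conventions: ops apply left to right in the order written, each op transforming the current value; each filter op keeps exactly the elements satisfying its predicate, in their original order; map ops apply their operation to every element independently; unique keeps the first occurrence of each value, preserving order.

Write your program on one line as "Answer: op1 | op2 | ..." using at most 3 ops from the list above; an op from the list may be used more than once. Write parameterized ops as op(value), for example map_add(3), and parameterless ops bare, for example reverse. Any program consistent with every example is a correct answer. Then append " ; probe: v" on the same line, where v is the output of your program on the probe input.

map_add(1) | unique ; probe: [34, -19, -14, -41, 22, 47, 8, -9, 19]

Check, running the answer program on each example:
  [19, -5, 34] -> [20, -4, 35] -> [20, -4, 35]
  [-17, 2, 10, -47, 19, -49, -1, -6, -22] -> [-16, 3, 11, -46, 20, -48, 0, -5, -21] -> [-16, 3, 11, -46, 20, -48, 0, -5, -21]
  [2, 42, -30, 35, 40, -45, 27] -> [3, 43, -29, 36, 41, -44, 28] -> [3, 43, -29, 36, 41, -44, 28]
  [-24, 11, -13, 15, -8, -46, 24, 28] -> [-23, 12, -12, 16, -7, -45, 25, 29] -> [-23, 12, -12, 16, -7, -45, 25, 29]
  [39, 4, -22, -50, 4, 9, 22, 0, 47, -50] -> [40, 5, -21, -49, 5, 10, 23, 1, 48, -49] -> [40, 5, -21, -49, 10, 23, 1, 48]
  probe: [33, -20, -15, -42, 21, 46, 7, -10, 18] -> [34, -19, -14, -41, 22, 47, 8, -9, 19] -> [34, -19, -14, -41, 22, 47, 8, -9, 19]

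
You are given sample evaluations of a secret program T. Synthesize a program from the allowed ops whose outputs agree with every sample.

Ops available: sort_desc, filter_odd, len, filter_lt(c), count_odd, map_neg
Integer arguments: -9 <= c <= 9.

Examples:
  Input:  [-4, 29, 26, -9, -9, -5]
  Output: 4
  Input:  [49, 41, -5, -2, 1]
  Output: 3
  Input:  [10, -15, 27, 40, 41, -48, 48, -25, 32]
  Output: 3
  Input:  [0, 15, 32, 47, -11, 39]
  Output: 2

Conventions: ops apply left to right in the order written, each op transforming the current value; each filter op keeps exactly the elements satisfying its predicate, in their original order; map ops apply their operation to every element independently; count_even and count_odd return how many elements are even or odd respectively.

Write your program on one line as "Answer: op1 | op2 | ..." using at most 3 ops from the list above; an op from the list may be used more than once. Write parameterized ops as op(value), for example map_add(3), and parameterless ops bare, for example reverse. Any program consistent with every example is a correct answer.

filter_lt(2) | len

Check, running the answer program on each example:
  [-4, 29, 26, -9, -9, -5] -> [-4, -9, -9, -5] -> 4
  [49, 41, -5, -2, 1] -> [-5, -2, 1] -> 3
  [10, -15, 27, 40, 41, -48, 48, -25, 32] -> [-15, -48, -25] -> 3
  [0, 15, 32, 47, -11, 39] -> [0, -11] -> 2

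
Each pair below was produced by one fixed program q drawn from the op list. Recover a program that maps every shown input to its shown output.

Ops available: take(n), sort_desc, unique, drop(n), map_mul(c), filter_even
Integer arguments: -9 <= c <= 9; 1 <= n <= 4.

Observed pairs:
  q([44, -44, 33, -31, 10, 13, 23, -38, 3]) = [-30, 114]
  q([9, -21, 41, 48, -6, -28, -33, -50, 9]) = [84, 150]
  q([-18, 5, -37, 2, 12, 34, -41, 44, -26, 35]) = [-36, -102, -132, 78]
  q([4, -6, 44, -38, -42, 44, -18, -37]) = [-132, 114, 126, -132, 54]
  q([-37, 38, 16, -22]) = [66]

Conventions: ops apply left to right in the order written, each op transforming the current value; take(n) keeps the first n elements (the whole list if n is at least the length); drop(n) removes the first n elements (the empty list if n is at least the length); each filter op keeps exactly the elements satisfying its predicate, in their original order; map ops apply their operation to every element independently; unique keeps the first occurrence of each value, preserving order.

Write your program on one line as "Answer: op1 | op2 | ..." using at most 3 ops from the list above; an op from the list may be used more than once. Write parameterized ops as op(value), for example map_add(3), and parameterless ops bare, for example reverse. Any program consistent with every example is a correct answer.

filter_even | map_mul(-3) | drop(2)

Check, running the answer program on each example:
  [44, -44, 33, -31, 10, 13, 23, -38, 3] -> [44, -44, 10, -38] -> [-132, 132, -30, 114] -> [-30, 114]
  [9, -21, 41, 48, -6, -28, -33, -50, 9] -> [48, -6, -28, -50] -> [-144, 18, 84, 150] -> [84, 150]
  [-18, 5, -37, 2, 12, 34, -41, 44, -26, 35] -> [-18, 2, 12, 34, 44, -26] -> [54, -6, -36, -102, -132, 78] -> [-36, -102, -132, 78]
  [4, -6, 44, -38, -42, 44, -18, -37] -> [4, -6, 44, -38, -42, 44, -18] -> [-12, 18, -132, 114, 126, -132, 54] -> [-132, 114, 126, -132, 54]
  [-37, 38, 16, -22] -> [38, 16, -22] -> [-114, -48, 66] -> [66]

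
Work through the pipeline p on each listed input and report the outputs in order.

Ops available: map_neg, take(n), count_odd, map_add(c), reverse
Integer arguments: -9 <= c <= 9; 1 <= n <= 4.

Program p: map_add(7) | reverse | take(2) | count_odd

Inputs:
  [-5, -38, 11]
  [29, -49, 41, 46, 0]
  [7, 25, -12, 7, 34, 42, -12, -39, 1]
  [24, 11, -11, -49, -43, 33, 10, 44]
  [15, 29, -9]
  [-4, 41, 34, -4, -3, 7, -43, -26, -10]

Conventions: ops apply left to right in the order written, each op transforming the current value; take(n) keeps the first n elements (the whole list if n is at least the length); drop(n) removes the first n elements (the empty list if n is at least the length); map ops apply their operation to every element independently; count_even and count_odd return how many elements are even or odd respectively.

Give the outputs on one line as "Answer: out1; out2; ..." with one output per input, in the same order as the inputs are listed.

1; 2; 0; 2; 0; 2

Execution, op by op:
  [-5, -38, 11] -> [2, -31, 18] -> [18, -31, 2] -> [18, -31] -> 1
  [29, -49, 41, 46, 0] -> [36, -42, 48, 53, 7] -> [7, 53, 48, -42, 36] -> [7, 53] -> 2
  [7, 25, -12, 7, 34, 42, -12, -39, 1] -> [14, 32, -5, 14, 41, 49, -5, -32, 8] -> [8, -32, -5, 49, 41, 14, -5, 32, 14] -> [8, -32] -> 0
  [24, 11, -11, -49, -43, 33, 10, 44] -> [31, 18, -4, -42, -36, 40, 17, 51] -> [51, 17, 40, -36, -42, -4, 18, 31] -> [51, 17] -> 2
  [15, 29, -9] -> [22, 36, -2] -> [-2, 36, 22] -> [-2, 36] -> 0
  [-4, 41, 34, -4, -3, 7, -43, -26, -10] -> [3, 48, 41, 3, 4, 14, -36, -19, -3] -> [-3, -19, -36, 14, 4, 3, 41, 48, 3] -> [-3, -19] -> 2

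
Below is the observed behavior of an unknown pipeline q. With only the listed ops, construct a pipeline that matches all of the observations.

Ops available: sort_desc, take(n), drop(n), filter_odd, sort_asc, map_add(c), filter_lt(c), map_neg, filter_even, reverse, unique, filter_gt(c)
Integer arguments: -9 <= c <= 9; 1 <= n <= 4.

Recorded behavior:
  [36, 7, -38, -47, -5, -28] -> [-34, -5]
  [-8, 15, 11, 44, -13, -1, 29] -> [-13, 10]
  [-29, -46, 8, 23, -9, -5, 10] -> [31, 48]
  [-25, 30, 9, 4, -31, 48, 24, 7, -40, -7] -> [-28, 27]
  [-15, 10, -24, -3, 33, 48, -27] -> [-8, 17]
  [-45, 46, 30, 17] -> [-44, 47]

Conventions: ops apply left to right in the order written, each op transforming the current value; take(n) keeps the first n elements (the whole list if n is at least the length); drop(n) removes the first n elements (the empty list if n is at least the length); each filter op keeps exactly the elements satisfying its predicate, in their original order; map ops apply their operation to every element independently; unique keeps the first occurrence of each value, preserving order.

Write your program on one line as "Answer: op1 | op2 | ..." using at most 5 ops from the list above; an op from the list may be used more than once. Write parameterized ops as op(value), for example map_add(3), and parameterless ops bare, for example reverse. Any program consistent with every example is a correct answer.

take(4) | take(2) | map_add(-2) | map_neg | sort_asc

Check, running the answer program on each example:
  [36, 7, -38, -47, -5, -28] -> [36, 7, -38, -47] -> [36, 7] -> [34, 5] -> [-34, -5] -> [-34, -5]
  [-8, 15, 11, 44, -13, -1, 29] -> [-8, 15, 11, 44] -> [-8, 15] -> [-10, 13] -> [10, -13] -> [-13, 10]
  [-29, -46, 8, 23, -9, -5, 10] -> [-29, -46, 8, 23] -> [-29, -46] -> [-31, -48] -> [31, 48] -> [31, 48]
  [-25, 30, 9, 4, -31, 48, 24, 7, -40, -7] -> [-25, 30, 9, 4] -> [-25, 30] -> [-27, 28] -> [27, -28] -> [-28, 27]
  [-15, 10, -24, -3, 33, 48, -27] -> [-15, 10, -24, -3] -> [-15, 10] -> [-17, 8] -> [17, -8] -> [-8, 17]
  [-45, 46, 30, 17] -> [-45, 46, 30, 17] -> [-45, 46] -> [-47, 44] -> [47, -44] -> [-44, 47]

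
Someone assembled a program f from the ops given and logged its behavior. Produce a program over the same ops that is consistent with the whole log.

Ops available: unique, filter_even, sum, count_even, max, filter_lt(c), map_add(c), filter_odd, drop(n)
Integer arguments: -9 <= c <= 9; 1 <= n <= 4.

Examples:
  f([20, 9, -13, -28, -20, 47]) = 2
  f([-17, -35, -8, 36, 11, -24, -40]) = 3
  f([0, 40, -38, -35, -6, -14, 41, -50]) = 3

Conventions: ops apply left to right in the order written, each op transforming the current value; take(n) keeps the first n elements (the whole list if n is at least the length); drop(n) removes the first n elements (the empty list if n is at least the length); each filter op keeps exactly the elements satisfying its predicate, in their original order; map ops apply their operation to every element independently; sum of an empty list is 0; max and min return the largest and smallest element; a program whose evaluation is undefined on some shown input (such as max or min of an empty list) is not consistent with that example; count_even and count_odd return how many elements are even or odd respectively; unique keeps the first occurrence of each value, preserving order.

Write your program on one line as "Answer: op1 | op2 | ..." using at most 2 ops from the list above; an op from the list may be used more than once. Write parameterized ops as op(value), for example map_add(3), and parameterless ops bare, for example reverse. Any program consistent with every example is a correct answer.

drop(3) | count_even

Check, running the answer program on each example:
  [20, 9, -13, -28, -20, 47] -> [-28, -20, 47] -> 2
  [-17, -35, -8, 36, 11, -24, -40] -> [36, 11, -24, -40] -> 3
  [0, 40, -38, -35, -6, -14, 41, -50] -> [-35, -6, -14, 41, -50] -> 3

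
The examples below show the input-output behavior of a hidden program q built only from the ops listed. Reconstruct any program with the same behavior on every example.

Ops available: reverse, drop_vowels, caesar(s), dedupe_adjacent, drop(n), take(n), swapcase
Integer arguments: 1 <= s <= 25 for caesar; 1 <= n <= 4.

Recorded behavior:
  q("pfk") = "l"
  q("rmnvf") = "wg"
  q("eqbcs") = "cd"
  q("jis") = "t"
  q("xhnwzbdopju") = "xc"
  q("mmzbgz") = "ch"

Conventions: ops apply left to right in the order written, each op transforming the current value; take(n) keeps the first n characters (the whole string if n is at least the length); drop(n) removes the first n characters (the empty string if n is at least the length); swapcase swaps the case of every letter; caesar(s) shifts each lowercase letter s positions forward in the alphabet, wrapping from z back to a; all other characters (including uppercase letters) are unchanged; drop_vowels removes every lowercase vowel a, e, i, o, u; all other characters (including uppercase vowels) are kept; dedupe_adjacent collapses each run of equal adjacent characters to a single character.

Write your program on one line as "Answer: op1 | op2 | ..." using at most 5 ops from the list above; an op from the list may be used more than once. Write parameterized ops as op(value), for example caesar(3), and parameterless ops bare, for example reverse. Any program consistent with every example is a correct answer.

caesar(1) | dedupe_adjacent | drop(2) | drop_vowels | take(2)

Check, running the answer program on each example:
  "pfk" -> "qgl" -> "qgl" -> "l" -> "l" -> "l"
  "rmnvf" -> "snowg" -> "snowg" -> "owg" -> "wg" -> "wg"
  "eqbcs" -> "frcdt" -> "frcdt" -> "cdt" -> "cdt" -> "cd"
  "jis" -> "kjt" -> "kjt" -> "t" -> "t" -> "t"
  "xhnwzbdopju" -> "yioxacepqkv" -> "yioxacepqkv" -> "oxacepqkv" -> "xcpqkv" -> "xc"
  "mmzbgz" -> "nnacha" -> "nacha" -> "cha" -> "ch" -> "ch"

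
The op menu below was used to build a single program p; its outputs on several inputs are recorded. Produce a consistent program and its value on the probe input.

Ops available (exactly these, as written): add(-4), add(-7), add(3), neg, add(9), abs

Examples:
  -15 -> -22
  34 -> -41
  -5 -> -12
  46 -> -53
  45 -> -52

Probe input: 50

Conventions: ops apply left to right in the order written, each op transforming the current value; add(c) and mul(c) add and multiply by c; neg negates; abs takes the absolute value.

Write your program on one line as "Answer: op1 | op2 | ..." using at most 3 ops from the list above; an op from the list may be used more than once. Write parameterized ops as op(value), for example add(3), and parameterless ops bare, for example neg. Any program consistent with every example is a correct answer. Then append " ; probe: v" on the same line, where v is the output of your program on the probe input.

abs | neg | add(-7) ; probe: -57

Check, running the answer program on each example:
  -15 -> 15 -> -15 -> -22
  34 -> 34 -> -34 -> -41
  -5 -> 5 -> -5 -> -12
  46 -> 46 -> -46 -> -53
  45 -> 45 -> -45 -> -52
  probe: 50 -> 50 -> -50 -> -57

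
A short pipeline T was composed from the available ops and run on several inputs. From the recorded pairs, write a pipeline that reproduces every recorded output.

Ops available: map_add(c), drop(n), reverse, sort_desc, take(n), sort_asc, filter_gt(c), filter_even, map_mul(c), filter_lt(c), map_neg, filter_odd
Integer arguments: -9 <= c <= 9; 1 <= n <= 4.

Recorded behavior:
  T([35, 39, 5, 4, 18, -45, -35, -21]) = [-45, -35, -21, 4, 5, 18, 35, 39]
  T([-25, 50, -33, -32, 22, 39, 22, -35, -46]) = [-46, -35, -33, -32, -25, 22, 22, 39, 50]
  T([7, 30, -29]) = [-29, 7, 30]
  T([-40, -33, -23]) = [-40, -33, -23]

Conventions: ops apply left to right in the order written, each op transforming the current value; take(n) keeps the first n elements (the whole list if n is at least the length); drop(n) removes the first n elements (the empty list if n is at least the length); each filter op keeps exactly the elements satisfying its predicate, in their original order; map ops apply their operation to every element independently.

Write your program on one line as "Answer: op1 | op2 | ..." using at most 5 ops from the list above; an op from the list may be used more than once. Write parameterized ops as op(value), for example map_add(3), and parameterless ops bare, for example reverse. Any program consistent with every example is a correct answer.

sort_desc | map_neg | sort_desc | map_neg

Check, running the answer program on each example:
  [35, 39, 5, 4, 18, -45, -35, -21] -> [39, 35, 18, 5, 4, -21, -35, -45] -> [-39, -35, -18, -5, -4, 21, 35, 45] -> [45, 35, 21, -4, -5, -18, -35, -39] -> [-45, -35, -21, 4, 5, 18, 35, 39]
  [-25, 50, -33, -32, 22, 39, 22, -35, -46] -> [50, 39, 22, 22, -25, -32, -33, -35, -46] -> [-50, -39, -22, -22, 25, 32, 33, 35, 46] -> [46, 35, 33, 32, 25, -22, -22, -39, -50] -> [-46, -35, -33, -32, -25, 22, 22, 39, 50]
  [7, 30, -29] -> [30, 7, -29] -> [-30, -7, 29] -> [29, -7, -30] -> [-29, 7, 30]
  [-40, -33, -23] -> [-23, -33, -40] -> [23, 33, 40] -> [40, 33, 23] -> [-40, -33, -23]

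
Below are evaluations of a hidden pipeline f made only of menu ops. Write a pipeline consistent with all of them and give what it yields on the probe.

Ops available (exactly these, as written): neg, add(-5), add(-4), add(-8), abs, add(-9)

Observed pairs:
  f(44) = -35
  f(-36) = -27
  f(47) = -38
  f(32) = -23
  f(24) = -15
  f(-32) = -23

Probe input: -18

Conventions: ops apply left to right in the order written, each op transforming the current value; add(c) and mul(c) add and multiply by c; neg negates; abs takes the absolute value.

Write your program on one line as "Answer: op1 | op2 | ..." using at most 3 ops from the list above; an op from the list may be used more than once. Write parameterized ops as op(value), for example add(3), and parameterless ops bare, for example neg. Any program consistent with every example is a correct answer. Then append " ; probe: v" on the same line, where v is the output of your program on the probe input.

abs | add(-9) | neg ; probe: -9

Check, running the answer program on each example:
  44 -> 44 -> 35 -> -35
  -36 -> 36 -> 27 -> -27
  47 -> 47 -> 38 -> -38
  32 -> 32 -> 23 -> -23
  24 -> 24 -> 15 -> -15
  -32 -> 32 -> 23 -> -23
  probe: -18 -> 18 -> 9 -> -9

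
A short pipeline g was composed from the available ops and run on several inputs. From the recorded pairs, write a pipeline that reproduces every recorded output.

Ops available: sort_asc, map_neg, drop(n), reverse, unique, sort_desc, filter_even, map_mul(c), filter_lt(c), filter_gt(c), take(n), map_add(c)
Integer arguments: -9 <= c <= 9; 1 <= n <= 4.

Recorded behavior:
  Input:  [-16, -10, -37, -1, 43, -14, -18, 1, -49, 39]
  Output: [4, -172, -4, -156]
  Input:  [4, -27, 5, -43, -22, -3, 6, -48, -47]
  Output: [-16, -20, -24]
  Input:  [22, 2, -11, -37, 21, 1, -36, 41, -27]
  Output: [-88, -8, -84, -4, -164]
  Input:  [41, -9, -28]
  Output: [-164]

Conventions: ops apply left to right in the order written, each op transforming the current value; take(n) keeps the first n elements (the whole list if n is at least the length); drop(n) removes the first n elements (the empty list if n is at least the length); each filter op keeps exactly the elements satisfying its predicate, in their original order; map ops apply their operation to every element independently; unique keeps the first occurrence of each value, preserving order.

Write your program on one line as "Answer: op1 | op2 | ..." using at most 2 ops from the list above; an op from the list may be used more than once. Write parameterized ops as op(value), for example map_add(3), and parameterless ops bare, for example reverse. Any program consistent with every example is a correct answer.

map_mul(-4) | filter_lt(8)

Check, running the answer program on each example:
  [-16, -10, -37, -1, 43, -14, -18, 1, -49, 39] -> [64, 40, 148, 4, -172, 56, 72, -4, 196, -156] -> [4, -172, -4, -156]
  [4, -27, 5, -43, -22, -3, 6, -48, -47] -> [-16, 108, -20, 172, 88, 12, -24, 192, 188] -> [-16, -20, -24]
  [22, 2, -11, -37, 21, 1, -36, 41, -27] -> [-88, -8, 44, 148, -84, -4, 144, -164, 108] -> [-88, -8, -84, -4, -164]
  [41, -9, -28] -> [-164, 36, 112] -> [-164]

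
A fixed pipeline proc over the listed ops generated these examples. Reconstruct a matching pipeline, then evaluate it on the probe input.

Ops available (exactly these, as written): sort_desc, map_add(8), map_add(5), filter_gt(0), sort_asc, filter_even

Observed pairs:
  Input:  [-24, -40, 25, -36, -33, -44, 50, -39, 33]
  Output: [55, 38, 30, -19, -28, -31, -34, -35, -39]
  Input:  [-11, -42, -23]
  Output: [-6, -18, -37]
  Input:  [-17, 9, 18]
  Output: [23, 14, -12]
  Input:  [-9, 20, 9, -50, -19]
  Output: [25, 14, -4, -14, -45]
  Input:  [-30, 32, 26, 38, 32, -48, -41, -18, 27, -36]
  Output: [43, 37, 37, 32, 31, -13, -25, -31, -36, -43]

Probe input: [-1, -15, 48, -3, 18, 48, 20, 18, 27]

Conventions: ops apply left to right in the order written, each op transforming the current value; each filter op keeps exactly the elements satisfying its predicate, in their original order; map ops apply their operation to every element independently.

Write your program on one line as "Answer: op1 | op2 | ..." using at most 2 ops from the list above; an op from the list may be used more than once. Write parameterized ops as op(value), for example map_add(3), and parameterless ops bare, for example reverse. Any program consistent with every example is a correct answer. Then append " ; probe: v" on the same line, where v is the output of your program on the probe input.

sort_desc | map_add(5) ; probe: [53, 53, 32, 25, 23, 23, 4, 2, -10]

Check, running the answer program on each example:
  [-24, -40, 25, -36, -33, -44, 50, -39, 33] -> [50, 33, 25, -24, -33, -36, -39, -40, -44] -> [55, 38, 30, -19, -28, -31, -34, -35, -39]
  [-11, -42, -23] -> [-11, -23, -42] -> [-6, -18, -37]
  [-17, 9, 18] -> [18, 9, -17] -> [23, 14, -12]
  [-9, 20, 9, -50, -19] -> [20, 9, -9, -19, -50] -> [25, 14, -4, -14, -45]
  [-30, 32, 26, 38, 32, -48, -41, -18, 27, -36] -> [38, 32, 32, 27, 26, -18, -30, -36, -41, -48] -> [43, 37, 37, 32, 31, -13, -25, -31, -36, -43]
  probe: [-1, -15, 48, -3, 18, 48, 20, 18, 27] -> [48, 48, 27, 20, 18, 18, -1, -3, -15] -> [53, 53, 32, 25, 23, 23, 4, 2, -10]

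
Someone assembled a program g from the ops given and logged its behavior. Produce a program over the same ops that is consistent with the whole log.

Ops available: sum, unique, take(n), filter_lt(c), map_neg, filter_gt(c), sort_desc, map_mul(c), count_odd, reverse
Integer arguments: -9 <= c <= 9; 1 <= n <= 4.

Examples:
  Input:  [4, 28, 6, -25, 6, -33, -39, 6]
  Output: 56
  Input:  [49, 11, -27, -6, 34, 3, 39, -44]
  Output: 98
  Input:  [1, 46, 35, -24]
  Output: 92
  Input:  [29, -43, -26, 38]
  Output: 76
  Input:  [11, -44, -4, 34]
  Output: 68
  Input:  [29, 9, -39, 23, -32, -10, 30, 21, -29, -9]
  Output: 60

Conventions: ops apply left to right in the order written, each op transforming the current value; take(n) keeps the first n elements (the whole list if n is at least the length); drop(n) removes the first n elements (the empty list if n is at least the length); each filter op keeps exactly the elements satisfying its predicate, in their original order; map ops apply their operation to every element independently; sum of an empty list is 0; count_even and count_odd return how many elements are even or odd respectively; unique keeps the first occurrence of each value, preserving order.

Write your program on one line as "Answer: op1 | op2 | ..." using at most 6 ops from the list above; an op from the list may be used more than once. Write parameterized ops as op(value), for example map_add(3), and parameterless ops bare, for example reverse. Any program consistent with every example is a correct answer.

unique | sort_desc | map_mul(2) | take(1) | sum

Check, running the answer program on each example:
  [4, 28, 6, -25, 6, -33, -39, 6] -> [4, 28, 6, -25, -33, -39] -> [28, 6, 4, -25, -33, -39] -> [56, 12, 8, -50, -66, -78] -> [56] -> 56
  [49, 11, -27, -6, 34, 3, 39, -44] -> [49, 11, -27, -6, 34, 3, 39, -44] -> [49, 39, 34, 11, 3, -6, -27, -44] -> [98, 78, 68, 22, 6, -12, -54, -88] -> [98] -> 98
  [1, 46, 35, -24] -> [1, 46, 35, -24] -> [46, 35, 1, -24] -> [92, 70, 2, -48] -> [92] -> 92
  [29, -43, -26, 38] -> [29, -43, -26, 38] -> [38, 29, -26, -43] -> [76, 58, -52, -86] -> [76] -> 76
  [11, -44, -4, 34] -> [11, -44, -4, 34] -> [34, 11, -4, -44] -> [68, 22, -8, -88] -> [68] -> 68
  [29, 9, -39, 23, -32, -10, 30, 21, -29, -9] -> [29, 9, -39, 23, -32, -10, 30, 21, -29, -9] -> [30, 29, 23, 21, 9, -9, -10, -29, -32, -39] -> [60, 58, 46, 42, 18, -18, -20, -58, -64, -78] -> [60] -> 60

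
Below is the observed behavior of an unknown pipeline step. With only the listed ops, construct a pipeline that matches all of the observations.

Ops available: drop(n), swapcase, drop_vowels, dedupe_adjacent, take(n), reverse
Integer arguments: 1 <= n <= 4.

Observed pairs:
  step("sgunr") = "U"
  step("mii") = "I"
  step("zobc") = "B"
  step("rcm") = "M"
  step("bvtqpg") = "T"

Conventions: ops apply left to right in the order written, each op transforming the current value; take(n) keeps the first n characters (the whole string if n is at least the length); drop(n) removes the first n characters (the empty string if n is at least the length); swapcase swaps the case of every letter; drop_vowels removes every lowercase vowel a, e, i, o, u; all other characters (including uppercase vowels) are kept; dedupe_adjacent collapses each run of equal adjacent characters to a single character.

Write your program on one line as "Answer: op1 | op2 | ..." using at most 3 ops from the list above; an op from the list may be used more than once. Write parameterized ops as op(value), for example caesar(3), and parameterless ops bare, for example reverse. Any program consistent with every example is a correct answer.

drop(2) | take(1) | swapcase

Check, running the answer program on each example:
  "sgunr" -> "unr" -> "u" -> "U"
  "mii" -> "i" -> "i" -> "I"
  "zobc" -> "bc" -> "b" -> "B"
  "rcm" -> "m" -> "m" -> "M"
  "bvtqpg" -> "tqpg" -> "t" -> "T"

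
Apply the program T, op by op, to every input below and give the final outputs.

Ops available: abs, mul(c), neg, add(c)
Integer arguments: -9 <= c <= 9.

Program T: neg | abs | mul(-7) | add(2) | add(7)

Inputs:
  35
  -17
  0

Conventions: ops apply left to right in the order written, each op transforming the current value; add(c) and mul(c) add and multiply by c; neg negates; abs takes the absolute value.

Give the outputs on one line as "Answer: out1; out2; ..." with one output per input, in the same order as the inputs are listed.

Execution, op by op:
  35 -> -35 -> 35 -> -245 -> -243 -> -236
  -17 -> 17 -> 17 -> -119 -> -117 -> -110
  0 -> 0 -> 0 -> 0 -> 2 -> 9

-236; -110; 9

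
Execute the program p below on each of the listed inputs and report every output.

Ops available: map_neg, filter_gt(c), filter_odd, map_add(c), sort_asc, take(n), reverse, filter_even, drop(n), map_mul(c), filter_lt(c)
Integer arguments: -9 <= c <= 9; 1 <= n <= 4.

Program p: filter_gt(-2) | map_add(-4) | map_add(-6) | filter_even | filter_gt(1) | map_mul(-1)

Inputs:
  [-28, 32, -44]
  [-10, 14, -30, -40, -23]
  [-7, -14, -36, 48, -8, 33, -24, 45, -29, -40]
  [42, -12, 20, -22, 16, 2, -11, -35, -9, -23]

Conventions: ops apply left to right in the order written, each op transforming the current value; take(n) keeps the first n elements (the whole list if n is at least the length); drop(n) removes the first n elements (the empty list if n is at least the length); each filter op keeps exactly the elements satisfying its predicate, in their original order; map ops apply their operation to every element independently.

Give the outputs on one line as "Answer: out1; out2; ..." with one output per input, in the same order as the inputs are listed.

Execution, op by op:
  [-28, 32, -44] -> [32] -> [28] -> [22] -> [22] -> [22] -> [-22]
  [-10, 14, -30, -40, -23] -> [14] -> [10] -> [4] -> [4] -> [4] -> [-4]
  [-7, -14, -36, 48, -8, 33, -24, 45, -29, -40] -> [48, 33, 45] -> [44, 29, 41] -> [38, 23, 35] -> [38] -> [38] -> [-38]
  [42, -12, 20, -22, 16, 2, -11, -35, -9, -23] -> [42, 20, 16, 2] -> [38, 16, 12, -2] -> [32, 10, 6, -8] -> [32, 10, 6, -8] -> [32, 10, 6] -> [-32, -10, -6]

[-22]; [-4]; [-38]; [-32, -10, -6]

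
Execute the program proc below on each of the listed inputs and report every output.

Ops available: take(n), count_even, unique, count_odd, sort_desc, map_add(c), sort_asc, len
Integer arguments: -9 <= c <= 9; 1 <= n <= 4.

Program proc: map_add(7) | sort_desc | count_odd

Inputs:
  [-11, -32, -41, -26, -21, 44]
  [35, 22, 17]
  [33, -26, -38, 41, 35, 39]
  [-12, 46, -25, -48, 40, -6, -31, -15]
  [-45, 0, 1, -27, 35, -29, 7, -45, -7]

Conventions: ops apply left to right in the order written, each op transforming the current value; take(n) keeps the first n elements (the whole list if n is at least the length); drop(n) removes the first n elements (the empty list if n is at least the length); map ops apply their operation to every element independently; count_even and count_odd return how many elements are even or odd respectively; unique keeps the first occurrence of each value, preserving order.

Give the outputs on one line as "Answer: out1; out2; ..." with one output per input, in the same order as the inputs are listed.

3; 1; 2; 5; 1

Execution, op by op:
  [-11, -32, -41, -26, -21, 44] -> [-4, -25, -34, -19, -14, 51] -> [51, -4, -14, -19, -25, -34] -> 3
  [35, 22, 17] -> [42, 29, 24] -> [42, 29, 24] -> 1
  [33, -26, -38, 41, 35, 39] -> [40, -19, -31, 48, 42, 46] -> [48, 46, 42, 40, -19, -31] -> 2
  [-12, 46, -25, -48, 40, -6, -31, -15] -> [-5, 53, -18, -41, 47, 1, -24, -8] -> [53, 47, 1, -5, -8, -18, -24, -41] -> 5
  [-45, 0, 1, -27, 35, -29, 7, -45, -7] -> [-38, 7, 8, -20, 42, -22, 14, -38, 0] -> [42, 14, 8, 7, 0, -20, -22, -38, -38] -> 1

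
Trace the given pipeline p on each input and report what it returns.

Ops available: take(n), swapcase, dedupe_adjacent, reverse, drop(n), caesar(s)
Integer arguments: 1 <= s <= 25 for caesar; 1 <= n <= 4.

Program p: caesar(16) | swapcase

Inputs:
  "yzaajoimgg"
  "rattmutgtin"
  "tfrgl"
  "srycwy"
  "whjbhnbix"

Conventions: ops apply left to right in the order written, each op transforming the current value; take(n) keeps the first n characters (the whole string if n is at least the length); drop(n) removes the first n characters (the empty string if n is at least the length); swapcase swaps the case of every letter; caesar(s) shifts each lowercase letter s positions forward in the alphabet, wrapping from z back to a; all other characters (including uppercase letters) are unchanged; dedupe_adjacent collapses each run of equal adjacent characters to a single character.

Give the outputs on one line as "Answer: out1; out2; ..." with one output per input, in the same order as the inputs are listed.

"OPQQZEYCWW"; "HQJJCKJWJYD"; "JVHWB"; "IHOSMO"; "MXZRXDRYN"

Execution, op by op:
  "yzaajoimgg" -> "opqqzeycww" -> "OPQQZEYCWW"
  "rattmutgtin" -> "hqjjckjwjyd" -> "HQJJCKJWJYD"
  "tfrgl" -> "jvhwb" -> "JVHWB"
  "srycwy" -> "ihosmo" -> "IHOSMO"
  "whjbhnbix" -> "mxzrxdryn" -> "MXZRXDRYN"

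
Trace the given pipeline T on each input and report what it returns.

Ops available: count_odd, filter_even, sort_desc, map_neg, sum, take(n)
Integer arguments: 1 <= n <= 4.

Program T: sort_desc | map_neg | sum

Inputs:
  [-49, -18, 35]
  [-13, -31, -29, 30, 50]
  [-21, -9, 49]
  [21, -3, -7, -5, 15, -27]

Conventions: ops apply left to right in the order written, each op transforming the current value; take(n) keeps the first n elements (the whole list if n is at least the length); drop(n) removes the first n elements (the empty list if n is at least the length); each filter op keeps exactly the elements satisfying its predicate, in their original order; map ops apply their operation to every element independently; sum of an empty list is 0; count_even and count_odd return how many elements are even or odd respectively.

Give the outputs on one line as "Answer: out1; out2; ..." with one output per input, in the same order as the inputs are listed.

Execution, op by op:
  [-49, -18, 35] -> [35, -18, -49] -> [-35, 18, 49] -> 32
  [-13, -31, -29, 30, 50] -> [50, 30, -13, -29, -31] -> [-50, -30, 13, 29, 31] -> -7
  [-21, -9, 49] -> [49, -9, -21] -> [-49, 9, 21] -> -19
  [21, -3, -7, -5, 15, -27] -> [21, 15, -3, -5, -7, -27] -> [-21, -15, 3, 5, 7, 27] -> 6

32; -7; -19; 6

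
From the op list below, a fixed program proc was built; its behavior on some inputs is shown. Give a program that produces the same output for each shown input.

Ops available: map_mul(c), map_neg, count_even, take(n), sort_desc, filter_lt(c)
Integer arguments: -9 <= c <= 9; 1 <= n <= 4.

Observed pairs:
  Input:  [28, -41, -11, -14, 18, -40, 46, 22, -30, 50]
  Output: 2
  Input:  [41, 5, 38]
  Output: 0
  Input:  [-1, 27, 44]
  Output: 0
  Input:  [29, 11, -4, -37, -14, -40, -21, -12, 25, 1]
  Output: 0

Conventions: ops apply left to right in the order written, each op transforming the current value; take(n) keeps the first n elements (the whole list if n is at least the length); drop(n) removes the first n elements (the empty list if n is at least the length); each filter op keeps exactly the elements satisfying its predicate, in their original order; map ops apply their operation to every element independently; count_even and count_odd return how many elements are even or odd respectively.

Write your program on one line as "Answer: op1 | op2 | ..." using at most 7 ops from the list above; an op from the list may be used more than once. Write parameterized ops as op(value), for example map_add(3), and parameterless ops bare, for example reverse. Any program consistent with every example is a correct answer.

take(3) | filter_lt(-8) | sort_desc | map_mul(-4) | map_mul(-1) | count_even

Check, running the answer program on each example:
  [28, -41, -11, -14, 18, -40, 46, 22, -30, 50] -> [28, -41, -11] -> [-41, -11] -> [-11, -41] -> [44, 164] -> [-44, -164] -> 2
  [41, 5, 38] -> [41, 5, 38] -> [] -> [] -> [] -> [] -> 0
  [-1, 27, 44] -> [-1, 27, 44] -> [] -> [] -> [] -> [] -> 0
  [29, 11, -4, -37, -14, -40, -21, -12, 25, 1] -> [29, 11, -4] -> [] -> [] -> [] -> [] -> 0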